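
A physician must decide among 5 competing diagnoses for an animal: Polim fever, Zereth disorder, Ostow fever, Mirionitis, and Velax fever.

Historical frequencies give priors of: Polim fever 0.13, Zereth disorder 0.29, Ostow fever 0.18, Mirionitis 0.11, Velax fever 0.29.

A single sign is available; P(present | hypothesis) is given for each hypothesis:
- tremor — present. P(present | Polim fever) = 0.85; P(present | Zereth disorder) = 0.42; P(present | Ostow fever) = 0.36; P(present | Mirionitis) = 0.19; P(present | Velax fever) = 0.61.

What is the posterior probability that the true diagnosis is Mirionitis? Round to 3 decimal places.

0.042

For each hypothesis, the unnormalized posterior weight is prior × likelihood:
  Polim fever: 0.13 × 0.85 = 0.1105
  Zereth disorder: 0.29 × 0.42 = 0.1218
  Ostow fever: 0.18 × 0.36 = 0.0648
  Mirionitis: 0.11 × 0.19 = 0.0209
  Velax fever: 0.29 × 0.61 = 0.1769
Normalizing constant Z = 0.1105 + 0.1218 + 0.0648 + 0.0209 + 0.1769 = 0.4949.
P(Mirionitis | evidence) = 0.0209 / 0.4949 ≈ 0.042.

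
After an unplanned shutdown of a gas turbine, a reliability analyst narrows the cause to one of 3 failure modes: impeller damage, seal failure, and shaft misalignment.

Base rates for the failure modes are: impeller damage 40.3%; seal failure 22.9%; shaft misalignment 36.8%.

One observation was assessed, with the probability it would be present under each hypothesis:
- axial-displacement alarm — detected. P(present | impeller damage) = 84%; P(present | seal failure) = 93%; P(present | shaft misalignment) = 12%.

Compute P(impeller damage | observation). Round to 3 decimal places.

Multiply each prior by the likelihood of the observation:
  impeller damage: 0.403 × 0.84 = 0.33852
  seal failure: 0.229 × 0.93 = 0.21297
  shaft misalignment: 0.368 × 0.12 = 0.04416
The unnormalized weights sum to 0.59565.
P(impeller damage | evidence) = 0.33852 / 0.59565 ≈ 0.568.

0.568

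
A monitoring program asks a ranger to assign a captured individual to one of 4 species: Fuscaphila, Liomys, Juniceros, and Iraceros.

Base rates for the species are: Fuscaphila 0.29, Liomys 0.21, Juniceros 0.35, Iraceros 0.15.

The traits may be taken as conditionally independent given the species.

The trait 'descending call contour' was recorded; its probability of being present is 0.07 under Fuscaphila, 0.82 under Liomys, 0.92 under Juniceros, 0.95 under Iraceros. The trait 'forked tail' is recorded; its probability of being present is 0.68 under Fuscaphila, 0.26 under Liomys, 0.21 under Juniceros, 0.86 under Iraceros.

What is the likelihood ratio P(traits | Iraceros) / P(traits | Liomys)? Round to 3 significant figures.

The Bayes factor is the ratio of the joint likelihoods of the trait pattern under the two hypotheses.
  Iraceros: 0.95 × 0.86 = 0.817
  Liomys: 0.82 × 0.26 = 0.2132
Bayes factor = 0.817 / 0.2132 ≈ 3.83

3.83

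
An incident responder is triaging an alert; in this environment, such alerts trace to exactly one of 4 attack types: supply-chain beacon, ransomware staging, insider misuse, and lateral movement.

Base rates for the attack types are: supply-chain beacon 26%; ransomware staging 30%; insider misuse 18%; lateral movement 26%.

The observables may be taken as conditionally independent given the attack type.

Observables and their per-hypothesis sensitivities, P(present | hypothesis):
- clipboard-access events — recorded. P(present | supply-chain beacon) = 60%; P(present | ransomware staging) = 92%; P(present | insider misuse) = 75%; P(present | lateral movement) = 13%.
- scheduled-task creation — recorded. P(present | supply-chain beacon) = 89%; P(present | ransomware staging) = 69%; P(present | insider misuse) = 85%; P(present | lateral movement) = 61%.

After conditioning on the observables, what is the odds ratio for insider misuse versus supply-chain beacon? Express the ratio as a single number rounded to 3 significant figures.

0.826

The normalizing constant cancels in an odds ratio, so compute prior × likelihood for the two hypotheses only:
  insider misuse: 0.18 × 0.75 × 0.85 = 0.11475
  supply-chain beacon: 0.26 × 0.60 × 0.89 = 0.13884
Odds(insider misuse : supply-chain beacon) = 0.11475 / 0.13884 ≈ 0.826.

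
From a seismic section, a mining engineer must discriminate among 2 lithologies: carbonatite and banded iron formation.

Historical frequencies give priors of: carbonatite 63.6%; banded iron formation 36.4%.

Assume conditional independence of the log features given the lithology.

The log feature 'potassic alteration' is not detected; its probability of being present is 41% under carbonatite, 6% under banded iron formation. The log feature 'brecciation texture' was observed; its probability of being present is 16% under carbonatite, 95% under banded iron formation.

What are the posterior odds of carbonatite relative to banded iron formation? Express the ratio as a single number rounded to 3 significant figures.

Posterior odds equal prior odds times the likelihood ratio; only the two competing hypotheses matter (using 1 − P(present | H) for each absent log feature).
  carbonatite: 0.636 × (1 − 0.41) × 0.16 = 0.060038
  banded iron formation: 0.364 × (1 − 0.06) × 0.95 = 0.32505
Posterior odds = 0.060038 / 0.32505 ≈ 0.185.

0.185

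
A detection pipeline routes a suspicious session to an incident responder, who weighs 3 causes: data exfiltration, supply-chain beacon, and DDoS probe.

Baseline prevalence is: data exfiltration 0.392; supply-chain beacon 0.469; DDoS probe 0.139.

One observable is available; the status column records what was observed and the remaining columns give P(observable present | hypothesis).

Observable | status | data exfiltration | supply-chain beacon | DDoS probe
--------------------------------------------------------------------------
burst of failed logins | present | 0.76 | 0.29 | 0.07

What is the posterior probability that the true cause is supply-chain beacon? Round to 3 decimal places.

By Bayes' rule, the unnormalized weight for each hypothesis is prior × likelihood:
  data exfiltration: 0.392 × 0.76 = 0.29792
  supply-chain beacon: 0.469 × 0.29 = 0.13601
  DDoS probe: 0.139 × 0.07 = 0.00973
Normalizing constant Z = 0.29792 + 0.13601 + 0.00973 = 0.44366.
P(supply-chain beacon | evidence) = 0.13601 / 0.44366 ≈ 0.307.

0.307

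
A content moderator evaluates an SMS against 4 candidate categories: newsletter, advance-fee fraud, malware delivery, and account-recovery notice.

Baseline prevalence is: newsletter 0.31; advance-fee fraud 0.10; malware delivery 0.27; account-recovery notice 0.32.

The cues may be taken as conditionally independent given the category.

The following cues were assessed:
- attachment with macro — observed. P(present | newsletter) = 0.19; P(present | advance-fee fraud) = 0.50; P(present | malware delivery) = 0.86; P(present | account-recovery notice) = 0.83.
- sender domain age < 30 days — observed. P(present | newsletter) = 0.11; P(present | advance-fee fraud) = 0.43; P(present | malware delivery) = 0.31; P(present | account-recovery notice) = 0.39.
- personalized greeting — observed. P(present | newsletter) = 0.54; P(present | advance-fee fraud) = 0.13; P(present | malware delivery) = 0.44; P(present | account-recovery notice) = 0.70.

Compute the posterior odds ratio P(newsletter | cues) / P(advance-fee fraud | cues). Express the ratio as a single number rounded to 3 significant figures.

1.25

Posterior odds equal prior odds times the likelihood ratio; only the two competing hypotheses matter.
  newsletter: 0.31 × 0.19 × 0.11 × 0.54 = 0.0034987
  advance-fee fraud: 0.10 × 0.50 × 0.43 × 0.13 = 0.002795
Posterior odds = 0.0034987 / 0.002795 ≈ 1.25.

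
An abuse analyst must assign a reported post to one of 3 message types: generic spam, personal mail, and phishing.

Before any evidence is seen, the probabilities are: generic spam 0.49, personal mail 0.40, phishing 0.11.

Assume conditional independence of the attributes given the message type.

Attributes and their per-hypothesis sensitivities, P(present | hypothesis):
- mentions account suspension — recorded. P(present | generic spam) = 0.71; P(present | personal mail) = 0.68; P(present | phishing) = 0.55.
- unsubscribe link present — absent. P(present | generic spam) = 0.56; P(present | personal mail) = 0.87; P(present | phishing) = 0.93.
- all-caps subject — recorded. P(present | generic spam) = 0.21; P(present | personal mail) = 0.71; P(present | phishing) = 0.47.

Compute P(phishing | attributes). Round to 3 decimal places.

0.034

By Bayes' rule with conditional independence, the unnormalized weight for each hypothesis is prior × ∏ likelihoods (using 1 − P(present | H) for each absent attribute):
  generic spam: 0.49 × 0.71 × (1 − 0.56) × 0.21 = 0.032146
  personal mail: 0.40 × 0.68 × (1 − 0.87) × 0.71 = 0.025106
  phishing: 0.11 × 0.55 × (1 − 0.93) × 0.47 = 0.0019904
Marginal likelihood of the evidence = 0.059242.
P(phishing | evidence) = 0.0019904 / 0.059242 ≈ 0.034.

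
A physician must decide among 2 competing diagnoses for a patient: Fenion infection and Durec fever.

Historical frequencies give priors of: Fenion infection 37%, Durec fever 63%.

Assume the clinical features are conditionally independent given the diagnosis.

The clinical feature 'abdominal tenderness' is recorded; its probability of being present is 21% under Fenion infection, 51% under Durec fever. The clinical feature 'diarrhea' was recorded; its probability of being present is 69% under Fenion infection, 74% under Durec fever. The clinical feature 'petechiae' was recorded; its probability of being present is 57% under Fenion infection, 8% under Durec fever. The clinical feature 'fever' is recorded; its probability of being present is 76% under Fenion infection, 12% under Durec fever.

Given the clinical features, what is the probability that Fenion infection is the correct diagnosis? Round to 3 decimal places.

For each hypothesis, the unnormalized posterior weight is prior × product of the clinical feature likelihoods:
  Fenion infection: 0.37 × 0.21 × 0.69 × 0.57 × 0.76 = 0.023225
  Durec fever: 0.63 × 0.51 × 0.74 × 0.08 × 0.12 = 0.0022825
Normalizing constant Z = 0.023225 + 0.0022825 = 0.025508.
P(Fenion infection | evidence) = 0.023225 / 0.025508 ≈ 0.911.

0.911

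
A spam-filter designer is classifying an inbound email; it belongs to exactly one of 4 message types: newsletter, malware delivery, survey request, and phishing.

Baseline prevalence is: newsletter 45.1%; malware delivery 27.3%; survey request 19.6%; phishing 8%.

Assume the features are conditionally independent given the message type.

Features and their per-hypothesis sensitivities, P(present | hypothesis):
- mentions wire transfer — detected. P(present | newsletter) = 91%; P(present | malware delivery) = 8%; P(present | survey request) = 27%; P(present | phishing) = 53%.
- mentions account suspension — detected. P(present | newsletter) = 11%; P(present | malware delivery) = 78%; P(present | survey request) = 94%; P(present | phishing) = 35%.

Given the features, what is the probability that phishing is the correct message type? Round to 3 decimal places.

By Bayes' rule with conditional independence, the unnormalized weight for each hypothesis is prior × ∏ likelihoods:
  newsletter: 0.451 × 0.91 × 0.11 = 0.045145
  malware delivery: 0.273 × 0.08 × 0.78 = 0.017035
  survey request: 0.196 × 0.27 × 0.94 = 0.049745
  phishing: 0.080 × 0.53 × 0.35 = 0.01484
The unnormalized weights sum to 0.12677.
P(phishing | evidence) = 0.01484 / 0.12677 ≈ 0.117.

0.117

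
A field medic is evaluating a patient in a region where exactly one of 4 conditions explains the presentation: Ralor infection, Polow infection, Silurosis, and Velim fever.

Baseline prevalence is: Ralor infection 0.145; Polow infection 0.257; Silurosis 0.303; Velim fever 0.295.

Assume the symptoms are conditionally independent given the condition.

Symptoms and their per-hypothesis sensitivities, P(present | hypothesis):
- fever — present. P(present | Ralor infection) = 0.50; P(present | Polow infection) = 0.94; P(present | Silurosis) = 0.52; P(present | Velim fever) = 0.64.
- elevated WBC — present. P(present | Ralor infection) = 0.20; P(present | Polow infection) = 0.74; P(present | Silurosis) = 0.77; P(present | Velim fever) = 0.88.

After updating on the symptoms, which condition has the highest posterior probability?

For each hypothesis, the unnormalized posterior weight is prior × product of the symptom likelihoods:
  Ralor infection: 0.145 × 0.50 × 0.20 = 0.0145
  Polow infection: 0.257 × 0.94 × 0.74 = 0.17877
  Silurosis: 0.303 × 0.52 × 0.77 = 0.12132
  Velim fever: 0.295 × 0.64 × 0.88 = 0.16614
The unnormalized weights sum to 0.48073.
P(Ralor infection | evidence) ≈ 0.0145 / 0.48073 ≈ 0.030
P(Polow infection | evidence) ≈ 0.17877 / 0.48073 ≈ 0.372
P(Silurosis | evidence) ≈ 0.12132 / 0.48073 ≈ 0.252
P(Velim fever | evidence) ≈ 0.16614 / 0.48073 ≈ 0.346
The largest is 0.372, so Polow infection is most probable.

Polow infection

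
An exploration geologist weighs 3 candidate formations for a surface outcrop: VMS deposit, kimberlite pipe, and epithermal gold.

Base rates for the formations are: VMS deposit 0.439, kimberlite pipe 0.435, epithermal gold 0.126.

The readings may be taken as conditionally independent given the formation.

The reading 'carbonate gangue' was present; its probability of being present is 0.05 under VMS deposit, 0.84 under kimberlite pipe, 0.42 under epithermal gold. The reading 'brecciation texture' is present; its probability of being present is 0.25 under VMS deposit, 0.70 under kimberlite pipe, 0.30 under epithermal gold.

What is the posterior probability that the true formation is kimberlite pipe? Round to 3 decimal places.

0.923

By Bayes' rule with conditional independence, the unnormalized weight for each hypothesis is prior × ∏ likelihoods:
  VMS deposit: 0.439 × 0.05 × 0.25 = 0.0054875
  kimberlite pipe: 0.435 × 0.84 × 0.70 = 0.25578
  epithermal gold: 0.126 × 0.42 × 0.30 = 0.015876
Marginal likelihood of the evidence = 0.27714.
P(kimberlite pipe | evidence) = 0.25578 / 0.27714 ≈ 0.923.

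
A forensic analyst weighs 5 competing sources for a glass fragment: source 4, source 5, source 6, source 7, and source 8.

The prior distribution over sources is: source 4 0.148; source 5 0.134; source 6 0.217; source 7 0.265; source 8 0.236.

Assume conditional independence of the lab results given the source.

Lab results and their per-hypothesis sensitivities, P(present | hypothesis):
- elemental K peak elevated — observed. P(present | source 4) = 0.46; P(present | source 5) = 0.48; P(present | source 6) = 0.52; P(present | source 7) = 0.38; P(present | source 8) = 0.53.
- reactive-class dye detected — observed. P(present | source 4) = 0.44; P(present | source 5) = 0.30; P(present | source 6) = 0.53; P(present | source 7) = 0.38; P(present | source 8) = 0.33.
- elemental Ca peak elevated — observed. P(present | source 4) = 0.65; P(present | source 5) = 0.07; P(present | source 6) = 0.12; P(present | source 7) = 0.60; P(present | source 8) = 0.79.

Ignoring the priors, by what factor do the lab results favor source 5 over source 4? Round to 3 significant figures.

The Bayes factor is the ratio of the joint likelihoods of the lab result pattern under the two hypotheses.
  source 5: 0.48 × 0.30 × 0.07 = 0.01008
  source 4: 0.46 × 0.44 × 0.65 = 0.13156
Bayes factor = 0.01008 / 0.13156 ≈ 0.0766

0.0766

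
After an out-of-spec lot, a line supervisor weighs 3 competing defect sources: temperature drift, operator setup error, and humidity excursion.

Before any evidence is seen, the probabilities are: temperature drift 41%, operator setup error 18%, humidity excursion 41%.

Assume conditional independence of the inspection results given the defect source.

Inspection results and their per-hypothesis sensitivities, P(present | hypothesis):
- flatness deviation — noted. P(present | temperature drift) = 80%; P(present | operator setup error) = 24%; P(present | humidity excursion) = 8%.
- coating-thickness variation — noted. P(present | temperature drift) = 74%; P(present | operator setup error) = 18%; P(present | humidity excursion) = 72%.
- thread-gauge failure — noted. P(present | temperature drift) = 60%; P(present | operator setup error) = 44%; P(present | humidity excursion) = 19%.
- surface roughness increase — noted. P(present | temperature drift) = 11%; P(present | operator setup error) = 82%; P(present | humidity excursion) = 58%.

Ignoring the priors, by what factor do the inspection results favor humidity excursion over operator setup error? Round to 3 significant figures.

Take the product of per-inspection result likelihoods under each hypothesis, then divide.
  humidity excursion: 0.08 × 0.72 × 0.19 × 0.58 = 0.0063475
  operator setup error: 0.24 × 0.18 × 0.44 × 0.82 = 0.015587
Bayes factor = 0.0063475 / 0.015587 ≈ 0.407

0.407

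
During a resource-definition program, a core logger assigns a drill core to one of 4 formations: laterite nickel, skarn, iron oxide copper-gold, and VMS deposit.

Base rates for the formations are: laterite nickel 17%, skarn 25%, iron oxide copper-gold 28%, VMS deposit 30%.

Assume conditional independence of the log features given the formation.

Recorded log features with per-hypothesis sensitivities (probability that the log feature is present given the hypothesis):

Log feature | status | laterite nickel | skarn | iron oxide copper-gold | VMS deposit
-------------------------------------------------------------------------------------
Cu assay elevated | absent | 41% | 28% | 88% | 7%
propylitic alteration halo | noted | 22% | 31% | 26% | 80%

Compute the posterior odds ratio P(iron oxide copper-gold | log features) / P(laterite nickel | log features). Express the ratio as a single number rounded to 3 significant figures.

The normalizing constant cancels in an odds ratio, so compute prior × likelihood for the two hypotheses only (using 1 − P(present | H) for each absent log feature):
  iron oxide copper-gold: 0.28 × (1 − 0.88) × 0.26 = 0.008736
  laterite nickel: 0.17 × (1 − 0.41) × 0.22 = 0.022066
Posterior odds = 0.008736 / 0.022066 ≈ 0.396.

0.396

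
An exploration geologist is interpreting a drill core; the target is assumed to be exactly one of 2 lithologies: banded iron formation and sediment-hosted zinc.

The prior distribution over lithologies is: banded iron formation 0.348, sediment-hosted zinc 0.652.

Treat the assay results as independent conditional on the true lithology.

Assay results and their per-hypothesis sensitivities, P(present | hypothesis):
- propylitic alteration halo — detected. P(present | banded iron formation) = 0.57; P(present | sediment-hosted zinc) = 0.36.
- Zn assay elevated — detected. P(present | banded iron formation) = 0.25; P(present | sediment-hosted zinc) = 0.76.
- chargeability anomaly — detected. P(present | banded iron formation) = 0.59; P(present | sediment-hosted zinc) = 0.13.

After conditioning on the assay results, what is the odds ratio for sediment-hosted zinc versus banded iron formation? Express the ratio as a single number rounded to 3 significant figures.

0.793

Posterior odds equal prior odds times the likelihood ratio; only the two competing hypotheses matter.
  sediment-hosted zinc: 0.652 × 0.36 × 0.76 × 0.13 = 0.02319
  banded iron formation: 0.348 × 0.57 × 0.25 × 0.59 = 0.029258
Posterior odds = 0.02319 / 0.029258 ≈ 0.793.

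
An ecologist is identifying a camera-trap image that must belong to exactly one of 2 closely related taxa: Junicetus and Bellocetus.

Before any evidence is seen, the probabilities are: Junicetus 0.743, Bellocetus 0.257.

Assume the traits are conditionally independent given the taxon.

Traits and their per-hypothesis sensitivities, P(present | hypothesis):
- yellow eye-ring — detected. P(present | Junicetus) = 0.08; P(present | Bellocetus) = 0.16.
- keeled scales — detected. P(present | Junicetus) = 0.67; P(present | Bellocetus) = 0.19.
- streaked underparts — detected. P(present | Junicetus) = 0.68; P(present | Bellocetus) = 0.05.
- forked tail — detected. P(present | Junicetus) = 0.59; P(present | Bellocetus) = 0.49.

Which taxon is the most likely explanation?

Junicetus

Multiply each prior by the joint likelihood of the trait pattern:
  Junicetus: 0.743 × 0.08 × 0.67 × 0.68 × 0.59 = 0.015978
  Bellocetus: 0.257 × 0.16 × 0.19 × 0.05 × 0.49 = 0.00019141
The unnormalized weights sum to 0.016169.
P(Junicetus | evidence) ≈ 0.015978 / 0.016169 ≈ 0.988
P(Bellocetus | evidence) ≈ 0.00019141 / 0.016169 ≈ 0.012
The largest is 0.988, so Junicetus is most probable.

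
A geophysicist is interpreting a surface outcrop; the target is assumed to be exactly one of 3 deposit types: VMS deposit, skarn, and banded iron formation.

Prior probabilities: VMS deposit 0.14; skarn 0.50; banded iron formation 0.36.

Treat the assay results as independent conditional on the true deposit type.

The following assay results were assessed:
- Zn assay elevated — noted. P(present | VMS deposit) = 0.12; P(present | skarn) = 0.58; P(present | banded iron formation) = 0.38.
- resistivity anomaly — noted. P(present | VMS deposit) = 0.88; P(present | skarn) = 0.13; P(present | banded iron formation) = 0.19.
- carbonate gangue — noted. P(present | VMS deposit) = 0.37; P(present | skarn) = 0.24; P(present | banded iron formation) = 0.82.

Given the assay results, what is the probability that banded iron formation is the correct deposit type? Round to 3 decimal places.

For each hypothesis, the unnormalized posterior weight is prior × product of the assay result likelihoods:
  VMS deposit: 0.14 × 0.12 × 0.88 × 0.37 = 0.0054701
  skarn: 0.50 × 0.58 × 0.13 × 0.24 = 0.009048
  banded iron formation: 0.36 × 0.38 × 0.19 × 0.82 = 0.021313
The unnormalized weights sum to 0.035832.
P(banded iron formation | evidence) = 0.021313 / 0.035832 ≈ 0.595.

0.595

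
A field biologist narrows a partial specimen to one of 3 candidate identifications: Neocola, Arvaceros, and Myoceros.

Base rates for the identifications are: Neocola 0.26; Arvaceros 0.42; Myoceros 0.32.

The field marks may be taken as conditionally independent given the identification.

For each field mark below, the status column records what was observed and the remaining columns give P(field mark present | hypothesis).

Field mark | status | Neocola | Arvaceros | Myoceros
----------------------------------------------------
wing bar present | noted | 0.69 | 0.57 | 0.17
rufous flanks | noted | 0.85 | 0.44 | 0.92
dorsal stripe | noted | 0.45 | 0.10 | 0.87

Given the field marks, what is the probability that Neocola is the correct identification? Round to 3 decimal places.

0.559

By Bayes' rule with conditional independence, the unnormalized weight for each hypothesis is prior × ∏ likelihoods:
  Neocola: 0.26 × 0.69 × 0.85 × 0.45 = 0.068621
  Arvaceros: 0.42 × 0.57 × 0.44 × 0.10 = 0.010534
  Myoceros: 0.32 × 0.17 × 0.92 × 0.87 = 0.043542
Marginal likelihood of the evidence = 0.1227.
P(Neocola | evidence) = 0.068621 / 0.1227 ≈ 0.559.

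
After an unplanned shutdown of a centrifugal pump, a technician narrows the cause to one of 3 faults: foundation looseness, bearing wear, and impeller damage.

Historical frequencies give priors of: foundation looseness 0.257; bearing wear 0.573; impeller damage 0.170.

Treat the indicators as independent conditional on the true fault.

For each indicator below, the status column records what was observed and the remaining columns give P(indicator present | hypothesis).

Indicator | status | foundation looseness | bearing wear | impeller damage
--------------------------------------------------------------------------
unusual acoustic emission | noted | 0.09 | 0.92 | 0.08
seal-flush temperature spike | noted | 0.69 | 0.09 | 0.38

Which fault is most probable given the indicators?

For each hypothesis, the unnormalized posterior weight is prior × product of the indicator likelihoods:
  foundation looseness: 0.257 × 0.09 × 0.69 = 0.01596
  bearing wear: 0.573 × 0.92 × 0.09 = 0.047444
  impeller damage: 0.170 × 0.08 × 0.38 = 0.005168
The unnormalized weights sum to 0.068572.
P(foundation looseness | evidence) ≈ 0.01596 / 0.068572 ≈ 0.233
P(bearing wear | evidence) ≈ 0.047444 / 0.068572 ≈ 0.692
P(impeller damage | evidence) ≈ 0.005168 / 0.068572 ≈ 0.075
The largest is 0.692, so bearing wear is most probable.

bearing wear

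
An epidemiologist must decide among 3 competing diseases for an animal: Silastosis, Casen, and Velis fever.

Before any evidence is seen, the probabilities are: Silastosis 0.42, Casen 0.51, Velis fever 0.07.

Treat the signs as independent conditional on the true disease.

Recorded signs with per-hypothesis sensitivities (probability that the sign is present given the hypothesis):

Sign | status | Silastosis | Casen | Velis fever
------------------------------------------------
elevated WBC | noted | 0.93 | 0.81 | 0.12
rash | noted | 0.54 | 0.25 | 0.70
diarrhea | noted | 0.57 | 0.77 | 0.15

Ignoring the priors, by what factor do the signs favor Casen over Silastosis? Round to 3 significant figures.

Take the product of per-sign likelihoods under each hypothesis, then divide.
  Casen: 0.81 × 0.25 × 0.77 = 0.15593
  Silastosis: 0.93 × 0.54 × 0.57 = 0.28625
Bayes factor = 0.15593 / 0.28625 ≈ 0.545

0.545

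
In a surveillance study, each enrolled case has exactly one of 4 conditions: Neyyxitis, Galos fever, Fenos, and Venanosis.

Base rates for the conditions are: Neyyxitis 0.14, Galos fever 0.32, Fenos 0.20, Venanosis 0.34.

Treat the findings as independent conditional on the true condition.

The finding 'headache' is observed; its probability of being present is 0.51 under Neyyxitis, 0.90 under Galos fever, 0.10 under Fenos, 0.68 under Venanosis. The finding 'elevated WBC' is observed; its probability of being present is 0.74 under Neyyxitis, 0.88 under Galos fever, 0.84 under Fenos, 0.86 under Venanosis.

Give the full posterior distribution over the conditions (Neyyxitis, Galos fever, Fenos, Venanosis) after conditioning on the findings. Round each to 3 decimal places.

By Bayes' rule with conditional independence, the unnormalized weight for each hypothesis is prior × ∏ likelihoods:
  Neyyxitis: 0.14 × 0.51 × 0.74 = 0.052836
  Galos fever: 0.32 × 0.90 × 0.88 = 0.25344
  Fenos: 0.20 × 0.10 × 0.84 = 0.0168
  Venanosis: 0.34 × 0.68 × 0.86 = 0.19883
Marginal likelihood of the evidence = 0.52191.
P(Neyyxitis | evidence) = 0.052836 / 0.52191 ≈ 0.101
P(Galos fever | evidence) = 0.25344 / 0.52191 ≈ 0.486
P(Fenos | evidence) = 0.0168 / 0.52191 ≈ 0.032
P(Venanosis | evidence) = 0.19883 / 0.52191 ≈ 0.381

0.101, 0.486, 0.032, 0.381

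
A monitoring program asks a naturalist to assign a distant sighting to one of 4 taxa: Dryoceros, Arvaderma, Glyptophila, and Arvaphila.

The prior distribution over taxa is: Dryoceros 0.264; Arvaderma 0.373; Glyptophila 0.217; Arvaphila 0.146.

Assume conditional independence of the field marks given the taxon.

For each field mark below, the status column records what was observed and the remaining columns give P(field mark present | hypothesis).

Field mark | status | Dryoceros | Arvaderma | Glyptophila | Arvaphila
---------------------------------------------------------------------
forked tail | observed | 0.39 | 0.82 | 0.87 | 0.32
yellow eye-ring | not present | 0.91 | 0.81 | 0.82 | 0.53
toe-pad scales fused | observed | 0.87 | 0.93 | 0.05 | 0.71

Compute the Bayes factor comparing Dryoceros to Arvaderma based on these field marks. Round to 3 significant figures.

0.211

Joint likelihood of the field mark pattern under each hypothesis (using 1 − P(present | H) for each absent field mark):
  Dryoceros: 0.39 × (1 − 0.91) × 0.87 = 0.030537
  Arvaderma: 0.82 × (1 − 0.81) × 0.93 = 0.14489
Bayes factor = 0.030537 / 0.14489 ≈ 0.211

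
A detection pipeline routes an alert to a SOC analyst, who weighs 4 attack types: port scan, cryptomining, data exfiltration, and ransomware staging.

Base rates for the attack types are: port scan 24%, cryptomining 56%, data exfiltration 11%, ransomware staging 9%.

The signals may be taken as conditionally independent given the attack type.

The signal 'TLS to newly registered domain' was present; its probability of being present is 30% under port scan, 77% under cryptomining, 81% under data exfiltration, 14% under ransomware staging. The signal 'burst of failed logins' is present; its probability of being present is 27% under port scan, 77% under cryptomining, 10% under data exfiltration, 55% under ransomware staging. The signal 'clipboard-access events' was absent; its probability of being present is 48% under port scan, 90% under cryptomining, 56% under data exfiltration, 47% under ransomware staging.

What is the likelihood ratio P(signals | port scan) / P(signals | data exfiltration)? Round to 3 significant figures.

Take the product of per-signal likelihoods under each hypothesis (using 1 − P(present | H) for each absent signal), then divide.
  port scan: 0.30 × 0.27 × (1 − 0.48) = 0.04212
  data exfiltration: 0.81 × 0.10 × (1 − 0.56) = 0.03564
Bayes factor = 0.04212 / 0.03564 ≈ 1.18

1.18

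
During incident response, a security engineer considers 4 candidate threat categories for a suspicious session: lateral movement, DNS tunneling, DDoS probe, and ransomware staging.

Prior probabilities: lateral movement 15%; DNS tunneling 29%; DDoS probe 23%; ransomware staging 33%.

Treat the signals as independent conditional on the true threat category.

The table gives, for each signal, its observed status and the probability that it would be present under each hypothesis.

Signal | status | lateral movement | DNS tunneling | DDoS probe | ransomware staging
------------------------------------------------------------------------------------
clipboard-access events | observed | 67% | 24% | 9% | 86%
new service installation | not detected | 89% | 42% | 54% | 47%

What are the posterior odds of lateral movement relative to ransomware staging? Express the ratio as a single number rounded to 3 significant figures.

The normalizing constant cancels in an odds ratio, so compute prior × likelihood for the two hypotheses only (using 1 − P(present | H) for each absent signal):
  lateral movement: 0.15 × 0.67 × (1 − 0.89) = 0.011055
  ransomware staging: 0.33 × 0.86 × (1 − 0.47) = 0.15041
Posterior odds = 0.011055 / 0.15041 ≈ 0.0735.

0.0735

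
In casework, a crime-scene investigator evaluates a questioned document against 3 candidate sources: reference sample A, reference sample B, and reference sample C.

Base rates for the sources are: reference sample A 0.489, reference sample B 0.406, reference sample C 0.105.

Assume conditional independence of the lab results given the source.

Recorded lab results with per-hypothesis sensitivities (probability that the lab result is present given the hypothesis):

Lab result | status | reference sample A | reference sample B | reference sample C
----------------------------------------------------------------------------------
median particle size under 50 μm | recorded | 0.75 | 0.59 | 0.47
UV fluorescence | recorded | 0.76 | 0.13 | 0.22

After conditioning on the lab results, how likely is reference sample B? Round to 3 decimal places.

0.097

For each hypothesis, the unnormalized posterior weight is prior × product of the lab result likelihoods:
  reference sample A: 0.489 × 0.75 × 0.76 = 0.27873
  reference sample B: 0.406 × 0.59 × 0.13 = 0.03114
  reference sample C: 0.105 × 0.47 × 0.22 = 0.010857
Marginal likelihood of the evidence = 0.32073.
P(reference sample B | evidence) = 0.03114 / 0.32073 ≈ 0.097.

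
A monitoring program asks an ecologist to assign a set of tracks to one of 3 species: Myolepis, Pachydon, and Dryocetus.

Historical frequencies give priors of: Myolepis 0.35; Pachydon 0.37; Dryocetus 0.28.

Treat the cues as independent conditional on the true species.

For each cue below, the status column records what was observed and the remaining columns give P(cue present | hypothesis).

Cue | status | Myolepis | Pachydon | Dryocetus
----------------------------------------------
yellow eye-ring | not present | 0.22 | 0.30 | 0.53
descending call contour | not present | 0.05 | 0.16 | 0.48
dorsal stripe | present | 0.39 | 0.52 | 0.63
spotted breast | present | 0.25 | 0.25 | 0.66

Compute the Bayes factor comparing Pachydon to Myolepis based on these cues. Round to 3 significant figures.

Take the product of per-cue likelihoods under each hypothesis (using 1 − P(present | H) for each absent cue), then divide.
  Pachydon: (1 − 0.30) × (1 − 0.16) × 0.52 × 0.25 = 0.07644
  Myolepis: (1 − 0.22) × (1 − 0.05) × 0.39 × 0.25 = 0.072248
Bayes factor = 0.07644 / 0.072248 ≈ 1.06

1.06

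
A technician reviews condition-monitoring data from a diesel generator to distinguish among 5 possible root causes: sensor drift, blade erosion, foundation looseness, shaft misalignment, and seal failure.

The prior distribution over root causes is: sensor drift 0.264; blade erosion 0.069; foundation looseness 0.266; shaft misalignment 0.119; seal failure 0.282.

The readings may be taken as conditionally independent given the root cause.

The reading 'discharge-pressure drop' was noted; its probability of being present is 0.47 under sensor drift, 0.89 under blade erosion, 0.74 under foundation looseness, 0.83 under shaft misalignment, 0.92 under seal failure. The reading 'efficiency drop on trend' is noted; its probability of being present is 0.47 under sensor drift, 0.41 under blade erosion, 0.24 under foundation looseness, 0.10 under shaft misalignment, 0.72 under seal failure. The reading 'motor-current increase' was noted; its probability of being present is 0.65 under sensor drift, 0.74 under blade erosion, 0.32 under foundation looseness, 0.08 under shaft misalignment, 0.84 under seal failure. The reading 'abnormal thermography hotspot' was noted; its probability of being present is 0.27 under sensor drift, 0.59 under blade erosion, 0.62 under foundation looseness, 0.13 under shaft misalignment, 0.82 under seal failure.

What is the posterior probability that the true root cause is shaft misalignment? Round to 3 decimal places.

0.001

By Bayes' rule with conditional independence, the unnormalized weight for each hypothesis is prior × ∏ likelihoods:
  sensor drift: 0.264 × 0.47 × 0.47 × 0.65 × 0.27 = 0.010235
  blade erosion: 0.069 × 0.89 × 0.41 × 0.74 × 0.59 = 0.010993
  foundation looseness: 0.266 × 0.74 × 0.24 × 0.32 × 0.62 = 0.0093727
  shaft misalignment: 0.119 × 0.83 × 0.10 × 0.08 × 0.13 = 0.00010272
  seal failure: 0.282 × 0.92 × 0.72 × 0.84 × 0.82 = 0.12867
Normalizing constant Z = 0.010235 + 0.010993 + 0.0093727 + 0.00010272 + 0.12867 = 0.15937.
P(shaft misalignment | evidence) = 0.00010272 / 0.15937 ≈ 0.001.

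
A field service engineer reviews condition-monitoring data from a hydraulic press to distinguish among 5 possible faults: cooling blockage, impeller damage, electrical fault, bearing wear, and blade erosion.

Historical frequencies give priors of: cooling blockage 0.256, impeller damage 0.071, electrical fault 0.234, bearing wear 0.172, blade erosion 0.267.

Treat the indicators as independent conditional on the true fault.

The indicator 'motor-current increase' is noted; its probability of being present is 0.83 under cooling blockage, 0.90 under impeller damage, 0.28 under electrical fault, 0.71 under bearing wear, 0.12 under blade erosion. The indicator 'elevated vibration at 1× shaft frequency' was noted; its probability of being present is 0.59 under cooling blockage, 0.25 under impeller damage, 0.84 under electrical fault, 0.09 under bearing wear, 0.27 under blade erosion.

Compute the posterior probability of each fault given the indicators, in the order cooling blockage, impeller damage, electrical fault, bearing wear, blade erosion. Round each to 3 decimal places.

0.580, 0.074, 0.255, 0.051, 0.040

By Bayes' rule with conditional independence, the unnormalized weight for each hypothesis is prior × ∏ likelihoods:
  cooling blockage: 0.256 × 0.83 × 0.59 = 0.12536
  impeller damage: 0.071 × 0.90 × 0.25 = 0.015975
  electrical fault: 0.234 × 0.28 × 0.84 = 0.055037
  bearing wear: 0.172 × 0.71 × 0.09 = 0.010991
  blade erosion: 0.267 × 0.12 × 0.27 = 0.0086508
Normalizing constant Z = 0.12536 + 0.015975 + 0.055037 + 0.010991 + 0.0086508 = 0.21602.
P(cooling blockage | evidence) = 0.12536 / 0.21602 ≈ 0.580
P(impeller damage | evidence) = 0.015975 / 0.21602 ≈ 0.074
P(electrical fault | evidence) = 0.055037 / 0.21602 ≈ 0.255
P(bearing wear | evidence) = 0.010991 / 0.21602 ≈ 0.051
P(blade erosion | evidence) = 0.0086508 / 0.21602 ≈ 0.040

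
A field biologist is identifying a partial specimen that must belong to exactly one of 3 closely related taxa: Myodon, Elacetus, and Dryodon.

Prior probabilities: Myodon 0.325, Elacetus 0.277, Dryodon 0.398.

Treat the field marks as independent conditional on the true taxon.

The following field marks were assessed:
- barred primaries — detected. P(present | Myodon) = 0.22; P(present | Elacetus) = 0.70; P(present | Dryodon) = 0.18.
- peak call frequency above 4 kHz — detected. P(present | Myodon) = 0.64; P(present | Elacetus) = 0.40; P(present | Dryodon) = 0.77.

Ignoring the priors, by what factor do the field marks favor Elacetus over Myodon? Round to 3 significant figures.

1.99

The Bayes factor is the ratio of the joint likelihoods of the field mark pattern under the two hypotheses.
  Elacetus: 0.70 × 0.40 = 0.28
  Myodon: 0.22 × 0.64 = 0.1408
Bayes factor = 0.28 / 0.1408 ≈ 1.99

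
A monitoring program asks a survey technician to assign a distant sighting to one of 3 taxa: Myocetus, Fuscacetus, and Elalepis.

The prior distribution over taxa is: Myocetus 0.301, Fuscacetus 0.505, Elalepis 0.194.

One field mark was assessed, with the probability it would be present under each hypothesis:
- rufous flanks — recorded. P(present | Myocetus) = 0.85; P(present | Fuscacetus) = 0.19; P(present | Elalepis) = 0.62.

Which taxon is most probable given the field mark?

Multiply each prior by the likelihood of the field mark:
  Myocetus: 0.301 × 0.85 = 0.25585
  Fuscacetus: 0.505 × 0.19 = 0.09595
  Elalepis: 0.194 × 0.62 = 0.12028
Normalizing constant Z = 0.25585 + 0.09595 + 0.12028 = 0.47208.
P(Myocetus | evidence) ≈ 0.25585 / 0.47208 ≈ 0.542
P(Fuscacetus | evidence) ≈ 0.09595 / 0.47208 ≈ 0.203
P(Elalepis | evidence) ≈ 0.12028 / 0.47208 ≈ 0.255
The largest is 0.542, so Myocetus is most probable.

Myocetus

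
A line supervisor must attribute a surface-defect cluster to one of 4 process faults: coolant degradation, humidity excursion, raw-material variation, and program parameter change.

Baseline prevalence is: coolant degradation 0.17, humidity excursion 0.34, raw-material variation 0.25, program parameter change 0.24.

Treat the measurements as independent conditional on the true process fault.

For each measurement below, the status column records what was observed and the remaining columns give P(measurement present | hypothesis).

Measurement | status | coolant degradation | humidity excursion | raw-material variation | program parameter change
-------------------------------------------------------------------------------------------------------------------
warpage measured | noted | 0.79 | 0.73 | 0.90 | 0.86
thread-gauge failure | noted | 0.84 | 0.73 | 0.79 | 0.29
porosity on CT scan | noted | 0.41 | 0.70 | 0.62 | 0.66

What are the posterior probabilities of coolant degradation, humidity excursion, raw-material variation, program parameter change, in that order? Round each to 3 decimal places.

By Bayes' rule with conditional independence, the unnormalized weight for each hypothesis is prior × ∏ likelihoods:
  coolant degradation: 0.17 × 0.79 × 0.84 × 0.41 = 0.046253
  humidity excursion: 0.34 × 0.73 × 0.73 × 0.70 = 0.12683
  raw-material variation: 0.25 × 0.90 × 0.79 × 0.62 = 0.11021
  program parameter change: 0.24 × 0.86 × 0.29 × 0.66 = 0.039505
Marginal likelihood of the evidence = 0.32279.
P(coolant degradation | evidence) = 0.046253 / 0.32279 ≈ 0.143
P(humidity excursion | evidence) = 0.12683 / 0.32279 ≈ 0.393
P(raw-material variation | evidence) = 0.11021 / 0.32279 ≈ 0.341
P(program parameter change | evidence) = 0.039505 / 0.32279 ≈ 0.122

0.143, 0.393, 0.341, 0.122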